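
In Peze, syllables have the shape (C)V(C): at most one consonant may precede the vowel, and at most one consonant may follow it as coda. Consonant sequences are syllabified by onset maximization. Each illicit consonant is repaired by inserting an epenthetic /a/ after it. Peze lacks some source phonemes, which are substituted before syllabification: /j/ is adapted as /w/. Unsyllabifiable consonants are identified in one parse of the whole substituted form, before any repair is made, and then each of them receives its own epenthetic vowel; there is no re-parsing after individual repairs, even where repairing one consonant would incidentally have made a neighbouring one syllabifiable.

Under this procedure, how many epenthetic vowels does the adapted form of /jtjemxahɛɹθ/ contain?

3

After substitution the input is /wtwemxahɛɹθ/.
The unsyllabifiable consonants are /w/, /t/, /θ/; each receives one epenthetic vowel.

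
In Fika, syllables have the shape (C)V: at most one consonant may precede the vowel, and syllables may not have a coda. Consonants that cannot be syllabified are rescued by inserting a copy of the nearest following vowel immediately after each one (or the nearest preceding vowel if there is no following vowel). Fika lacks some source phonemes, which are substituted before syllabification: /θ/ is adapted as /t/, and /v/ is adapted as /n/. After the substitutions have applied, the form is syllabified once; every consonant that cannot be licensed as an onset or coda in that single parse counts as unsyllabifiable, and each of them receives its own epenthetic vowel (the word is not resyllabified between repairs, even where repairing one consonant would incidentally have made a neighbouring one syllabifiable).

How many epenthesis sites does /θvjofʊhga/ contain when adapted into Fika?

After substitution the input is /tnjofʊhga/.
The unsyllabifiable consonants are /t/, /n/, /h/; each receives one epenthetic vowel.

3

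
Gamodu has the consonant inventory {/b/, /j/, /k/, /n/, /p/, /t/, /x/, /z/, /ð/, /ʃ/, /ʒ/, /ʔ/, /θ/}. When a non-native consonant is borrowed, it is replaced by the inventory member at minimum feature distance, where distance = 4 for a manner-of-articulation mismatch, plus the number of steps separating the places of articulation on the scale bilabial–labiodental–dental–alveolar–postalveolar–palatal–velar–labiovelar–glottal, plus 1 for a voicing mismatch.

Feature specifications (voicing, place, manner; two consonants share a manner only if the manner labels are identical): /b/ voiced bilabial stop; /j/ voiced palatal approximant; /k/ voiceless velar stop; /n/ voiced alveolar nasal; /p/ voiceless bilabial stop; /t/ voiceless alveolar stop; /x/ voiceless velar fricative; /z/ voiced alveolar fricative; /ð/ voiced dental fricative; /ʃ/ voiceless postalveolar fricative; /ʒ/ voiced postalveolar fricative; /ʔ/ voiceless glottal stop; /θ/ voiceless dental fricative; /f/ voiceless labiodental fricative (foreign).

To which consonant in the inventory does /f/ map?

/θ/ is closest: same manner (fricative), place distance 1 (labiodental→dental), same voicing; total 1. Next closest is /ð/ at distance 2.

θ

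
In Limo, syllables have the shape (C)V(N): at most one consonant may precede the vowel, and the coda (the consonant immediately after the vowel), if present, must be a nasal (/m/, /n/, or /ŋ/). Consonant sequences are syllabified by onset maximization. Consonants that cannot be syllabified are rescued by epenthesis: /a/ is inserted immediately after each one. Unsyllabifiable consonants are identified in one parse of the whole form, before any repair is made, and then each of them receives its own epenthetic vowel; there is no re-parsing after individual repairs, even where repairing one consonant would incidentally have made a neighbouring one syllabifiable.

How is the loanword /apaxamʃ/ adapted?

Under (C)V(N), the unsyllabifiable consonants are /ʃ/ (only a nasal (/m/, /n/, or /ŋ/) is licensed in coda position; onsets are limited to one consonant).
Epenthesis after each stranded consonant: /ʃ/ → /ʃa/.

apaxamʃa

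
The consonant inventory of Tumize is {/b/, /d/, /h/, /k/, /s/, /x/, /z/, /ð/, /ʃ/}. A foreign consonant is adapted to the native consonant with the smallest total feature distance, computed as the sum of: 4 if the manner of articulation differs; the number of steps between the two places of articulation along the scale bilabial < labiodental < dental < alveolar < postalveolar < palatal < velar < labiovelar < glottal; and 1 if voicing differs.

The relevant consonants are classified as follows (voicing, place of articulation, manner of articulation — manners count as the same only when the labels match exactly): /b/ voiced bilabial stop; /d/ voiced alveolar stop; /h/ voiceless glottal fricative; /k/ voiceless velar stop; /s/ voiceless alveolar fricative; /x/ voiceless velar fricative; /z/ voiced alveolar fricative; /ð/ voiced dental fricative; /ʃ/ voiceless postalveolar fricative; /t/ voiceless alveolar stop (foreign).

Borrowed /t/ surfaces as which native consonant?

/d/ is closest: same manner (stop), place distance 0 (alveolar→alveolar), voicing differs (+1); total 1. Next closest is /k/ at distance 3.

d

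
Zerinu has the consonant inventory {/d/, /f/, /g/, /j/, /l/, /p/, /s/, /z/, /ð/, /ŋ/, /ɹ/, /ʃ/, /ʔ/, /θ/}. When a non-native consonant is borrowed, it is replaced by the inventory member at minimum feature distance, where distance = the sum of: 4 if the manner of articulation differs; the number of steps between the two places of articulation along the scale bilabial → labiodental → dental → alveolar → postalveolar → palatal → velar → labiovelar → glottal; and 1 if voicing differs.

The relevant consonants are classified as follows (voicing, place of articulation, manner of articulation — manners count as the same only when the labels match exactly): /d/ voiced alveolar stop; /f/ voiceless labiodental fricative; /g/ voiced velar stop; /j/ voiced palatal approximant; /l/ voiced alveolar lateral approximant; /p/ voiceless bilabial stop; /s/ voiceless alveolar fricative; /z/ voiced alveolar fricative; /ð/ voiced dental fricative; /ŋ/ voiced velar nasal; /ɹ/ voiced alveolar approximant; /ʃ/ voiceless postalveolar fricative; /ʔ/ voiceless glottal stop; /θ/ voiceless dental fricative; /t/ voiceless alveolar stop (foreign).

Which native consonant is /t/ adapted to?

/d/ is closest: same manner (stop), place distance 0 (alveolar→alveolar), voicing differs (+1); total 1. Next closest is /p/ at distance 3.

d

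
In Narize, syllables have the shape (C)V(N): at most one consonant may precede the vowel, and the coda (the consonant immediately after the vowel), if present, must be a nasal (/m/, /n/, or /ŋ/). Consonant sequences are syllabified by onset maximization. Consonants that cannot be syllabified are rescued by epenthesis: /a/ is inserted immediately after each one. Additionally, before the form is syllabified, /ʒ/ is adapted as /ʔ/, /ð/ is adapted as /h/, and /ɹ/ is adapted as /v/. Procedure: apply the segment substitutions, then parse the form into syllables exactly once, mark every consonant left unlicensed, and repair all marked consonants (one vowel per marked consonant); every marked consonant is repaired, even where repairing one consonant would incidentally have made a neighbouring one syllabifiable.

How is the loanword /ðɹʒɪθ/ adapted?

havaʔɪθa

Substitution: /ð/ → /h/, /ɹ/ → /v/, /ʒ/ → /ʔ/, giving /hvʔɪθ/.
Syllabifying with onset maximization leaves /h/, /v/, /θ/ stranded (only a nasal (/m/, /n/, or /ŋ/) is licensed in coda position; onsets are limited to one consonant).
Epenthesis after each stranded consonant: /h/ → /ha/, /v/ → /va/, /θ/ → /θa/.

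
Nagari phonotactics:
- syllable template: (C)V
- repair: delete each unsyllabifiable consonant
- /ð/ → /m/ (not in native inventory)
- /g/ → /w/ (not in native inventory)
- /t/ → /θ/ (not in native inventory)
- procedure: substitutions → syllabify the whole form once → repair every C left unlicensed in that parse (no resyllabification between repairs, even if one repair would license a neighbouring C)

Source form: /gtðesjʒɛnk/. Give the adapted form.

Substitution: /g/ → /w/, /t/ → /θ/, /ð/ → /m/, giving /wθmesjʒɛnk/.
The consonants /w/, /θ/, /s/, /j/, /n/, /k/ cannot be parsed into a legal (C)V syllable (no codas are permitted; onsets are limited to one consonant).
Deleting the stranded consonants removes /w/, /θ/, /s/, /j/, /n/, /k/.

meʒɛ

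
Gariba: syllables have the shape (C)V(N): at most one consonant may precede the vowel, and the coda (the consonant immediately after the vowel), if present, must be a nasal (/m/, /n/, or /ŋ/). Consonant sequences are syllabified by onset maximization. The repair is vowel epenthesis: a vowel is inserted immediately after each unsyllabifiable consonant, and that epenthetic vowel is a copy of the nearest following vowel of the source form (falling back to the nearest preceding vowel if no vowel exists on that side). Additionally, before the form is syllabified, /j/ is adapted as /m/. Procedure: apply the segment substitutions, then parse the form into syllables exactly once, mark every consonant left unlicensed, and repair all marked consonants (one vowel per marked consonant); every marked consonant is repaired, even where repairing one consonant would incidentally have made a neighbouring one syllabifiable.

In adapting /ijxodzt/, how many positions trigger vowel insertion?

After substitution the input is /imxodzt/.
The unsyllabifiable consonants are /d/, /z/, /t/; each receives one epenthetic vowel.

3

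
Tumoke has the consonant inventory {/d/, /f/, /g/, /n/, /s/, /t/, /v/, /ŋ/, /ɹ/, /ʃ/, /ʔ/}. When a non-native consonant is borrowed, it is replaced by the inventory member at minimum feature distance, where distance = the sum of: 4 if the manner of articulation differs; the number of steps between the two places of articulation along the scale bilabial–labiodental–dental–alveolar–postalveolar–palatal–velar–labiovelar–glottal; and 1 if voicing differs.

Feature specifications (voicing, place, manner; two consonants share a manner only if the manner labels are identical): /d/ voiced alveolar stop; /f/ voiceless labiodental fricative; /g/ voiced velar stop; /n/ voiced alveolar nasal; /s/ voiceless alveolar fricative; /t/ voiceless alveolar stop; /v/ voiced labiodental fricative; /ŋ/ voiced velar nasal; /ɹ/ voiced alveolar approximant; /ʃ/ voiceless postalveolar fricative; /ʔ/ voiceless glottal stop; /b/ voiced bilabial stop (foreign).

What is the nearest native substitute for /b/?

d

/d/ is closest: same manner (stop), place distance 3 (bilabial→alveolar), same voicing; total 3. Next closest is /t/ at distance 4.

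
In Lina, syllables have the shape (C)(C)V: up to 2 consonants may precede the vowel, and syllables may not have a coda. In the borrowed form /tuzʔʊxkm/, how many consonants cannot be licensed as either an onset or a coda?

3

Syllabifying with onset maximization leaves /x/, /k/, /m/ stranded (no codas are permitted; onsets may contain at most 2 consonants).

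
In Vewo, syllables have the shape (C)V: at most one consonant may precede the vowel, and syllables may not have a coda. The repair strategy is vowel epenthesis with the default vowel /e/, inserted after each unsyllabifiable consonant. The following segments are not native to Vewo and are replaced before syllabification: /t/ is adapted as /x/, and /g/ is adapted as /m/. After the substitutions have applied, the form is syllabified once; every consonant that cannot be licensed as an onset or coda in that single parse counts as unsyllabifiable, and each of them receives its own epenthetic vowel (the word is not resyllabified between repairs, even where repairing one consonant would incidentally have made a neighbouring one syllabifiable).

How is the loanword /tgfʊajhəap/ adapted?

xemefʊajehəape

Substitution: /t/ → /x/, /g/ → /m/, giving /xmfʊajhəap/.
The consonants /x/, /m/, /j/, /p/ cannot be parsed into a legal (C)V syllable (no codas are permitted; onsets are limited to one consonant).
Epenthesis after each stranded consonant: /x/ → /xe/, /m/ → /me/, /j/ → /je/, /p/ → /pe/.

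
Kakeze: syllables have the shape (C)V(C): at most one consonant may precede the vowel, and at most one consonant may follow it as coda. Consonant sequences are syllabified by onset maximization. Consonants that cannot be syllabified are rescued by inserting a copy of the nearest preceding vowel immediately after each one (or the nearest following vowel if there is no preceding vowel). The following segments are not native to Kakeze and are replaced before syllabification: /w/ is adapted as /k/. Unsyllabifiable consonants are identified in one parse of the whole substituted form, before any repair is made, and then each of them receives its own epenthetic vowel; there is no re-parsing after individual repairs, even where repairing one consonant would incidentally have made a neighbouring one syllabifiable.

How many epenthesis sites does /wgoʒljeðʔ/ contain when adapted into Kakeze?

After substitution the input is /kgoʒljeðʔ/.
The unsyllabifiable consonants are /k/, /l/, /ʔ/; each receives one epenthetic vowel.

3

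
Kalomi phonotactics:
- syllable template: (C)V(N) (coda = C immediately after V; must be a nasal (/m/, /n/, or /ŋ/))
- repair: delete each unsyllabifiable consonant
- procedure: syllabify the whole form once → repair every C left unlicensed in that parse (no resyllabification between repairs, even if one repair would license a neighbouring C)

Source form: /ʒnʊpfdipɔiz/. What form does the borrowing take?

Under (C)V(N), the unsyllabifiable consonants are /ʒ/, /p/, /f/, /z/ (only a nasal (/m/, /n/, or /ŋ/) is licensed in coda position; onsets are limited to one consonant).
Each unlicensed consonant is deleted: /ʒ/, /p/, /f/, /z/.

nʊdipɔi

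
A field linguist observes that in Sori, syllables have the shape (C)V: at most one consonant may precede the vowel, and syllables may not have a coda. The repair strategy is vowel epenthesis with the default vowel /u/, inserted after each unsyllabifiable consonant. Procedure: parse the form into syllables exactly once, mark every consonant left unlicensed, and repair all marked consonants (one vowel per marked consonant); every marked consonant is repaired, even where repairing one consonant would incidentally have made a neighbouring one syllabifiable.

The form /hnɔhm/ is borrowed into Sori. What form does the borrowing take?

Under (C)V, the unsyllabifiable consonants are /h/, /h/, /m/ (no codas are permitted; onsets are limited to one consonant).
Epenthesis after each stranded consonant: /h/ → /hu/, /h/ → /hu/, /m/ → /mu/.

hunɔhumu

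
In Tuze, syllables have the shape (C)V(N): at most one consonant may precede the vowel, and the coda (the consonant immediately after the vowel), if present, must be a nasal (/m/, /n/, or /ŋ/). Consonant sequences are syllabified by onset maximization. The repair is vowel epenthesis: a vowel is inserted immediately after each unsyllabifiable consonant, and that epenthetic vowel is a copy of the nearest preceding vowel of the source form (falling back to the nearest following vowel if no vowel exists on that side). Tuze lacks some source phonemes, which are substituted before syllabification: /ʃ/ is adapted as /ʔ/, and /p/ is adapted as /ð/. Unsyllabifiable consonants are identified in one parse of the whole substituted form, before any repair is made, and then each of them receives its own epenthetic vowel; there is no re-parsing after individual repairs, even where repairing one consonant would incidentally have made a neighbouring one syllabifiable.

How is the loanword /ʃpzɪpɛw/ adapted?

ʔɪðɪzɪðɛwɛ

Substitution: /ʃ/ → /ʔ/, /p/ → /ð/, giving /ʔðzɪðɛw/.
Syllabifying with onset maximization leaves /ʔ/, /ð/, /w/ stranded (only a nasal (/m/, /n/, or /ŋ/) is licensed in coda position; onsets are limited to one consonant).
Epenthesis after each stranded consonant: /ʔ/ → /ʔɪ/, /ð/ → /ðɪ/, /w/ → /wɛ/.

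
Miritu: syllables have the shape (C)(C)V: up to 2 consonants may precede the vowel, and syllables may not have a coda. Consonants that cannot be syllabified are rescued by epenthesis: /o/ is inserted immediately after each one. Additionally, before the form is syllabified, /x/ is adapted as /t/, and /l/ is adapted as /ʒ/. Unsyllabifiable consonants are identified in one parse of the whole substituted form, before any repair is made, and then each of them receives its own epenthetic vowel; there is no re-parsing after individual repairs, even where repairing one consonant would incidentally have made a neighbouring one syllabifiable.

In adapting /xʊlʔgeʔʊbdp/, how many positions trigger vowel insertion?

4

After substitution the input is /tʊʒʔgeʔʊbdp/.
The unsyllabifiable consonants are /ʒ/, /b/, /d/, /p/; each receives one epenthetic vowel.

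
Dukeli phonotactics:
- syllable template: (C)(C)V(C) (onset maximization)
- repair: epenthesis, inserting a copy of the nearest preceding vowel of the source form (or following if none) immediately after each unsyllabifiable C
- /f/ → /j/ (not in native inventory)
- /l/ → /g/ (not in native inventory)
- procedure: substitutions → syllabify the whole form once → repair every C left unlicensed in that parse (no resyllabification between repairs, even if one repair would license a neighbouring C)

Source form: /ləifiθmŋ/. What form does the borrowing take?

Substitution: /l/ → /g/, /f/ → /j/, giving /gəijiθmŋ/.
Under (C)(C)V(C), the unsyllabifiable consonants are /m/, /ŋ/ (at most one coda consonant is licensed; onsets may contain at most 2 consonants).
Epenthesis after each stranded consonant: /m/ → /mi/, /ŋ/ → /ŋi/.

gəijiθmiŋi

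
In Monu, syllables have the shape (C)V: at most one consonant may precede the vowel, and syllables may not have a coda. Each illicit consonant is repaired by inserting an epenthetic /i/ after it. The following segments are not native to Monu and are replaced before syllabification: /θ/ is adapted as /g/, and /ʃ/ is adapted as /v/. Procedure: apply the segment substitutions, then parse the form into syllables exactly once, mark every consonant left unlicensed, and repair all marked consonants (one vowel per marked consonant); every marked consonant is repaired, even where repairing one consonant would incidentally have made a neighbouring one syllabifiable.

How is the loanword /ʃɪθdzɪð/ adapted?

vɪgidizɪði

Substitution: /ʃ/ → /v/, /θ/ → /g/, giving /vɪgdzɪð/.
The consonants /g/, /d/, /ð/ cannot be parsed into a legal (C)V syllable (no codas are permitted; onsets are limited to one consonant).
Epenthesis after each stranded consonant: /g/ → /gi/, /d/ → /di/, /ð/ → /ði/.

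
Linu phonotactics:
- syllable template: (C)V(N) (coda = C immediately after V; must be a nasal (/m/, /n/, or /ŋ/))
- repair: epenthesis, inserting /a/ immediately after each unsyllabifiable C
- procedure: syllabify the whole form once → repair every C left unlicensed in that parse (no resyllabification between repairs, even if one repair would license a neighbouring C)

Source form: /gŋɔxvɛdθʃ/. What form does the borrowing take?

Syllabifying with onset maximization leaves /g/, /x/, /d/, /θ/, /ʃ/ stranded (only a nasal (/m/, /n/, or /ŋ/) is licensed in coda position; onsets are limited to one consonant).
Inserting the epenthetic vowel yields /g/ → /ga/, /x/ → /xa/, /d/ → /da/, /θ/ → /θa/, /ʃ/ → /ʃa/.

gaŋɔxavɛdaθaʃa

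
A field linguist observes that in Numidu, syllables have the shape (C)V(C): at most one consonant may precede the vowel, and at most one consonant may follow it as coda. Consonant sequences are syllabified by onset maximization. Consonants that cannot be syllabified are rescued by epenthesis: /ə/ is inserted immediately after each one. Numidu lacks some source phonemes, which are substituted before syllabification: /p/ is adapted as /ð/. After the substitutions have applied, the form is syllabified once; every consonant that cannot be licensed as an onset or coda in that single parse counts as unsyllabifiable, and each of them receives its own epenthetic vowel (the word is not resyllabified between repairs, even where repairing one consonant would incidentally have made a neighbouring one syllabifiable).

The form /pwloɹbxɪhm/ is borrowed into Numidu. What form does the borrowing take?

Substitution: /p/ → /ð/, giving /ðwloɹbxɪhm/.
Under (C)V(C), the unsyllabifiable consonants are /ð/, /w/, /b/, /m/ (at most one coda consonant is licensed; onsets are limited to one consonant).
Inserting the epenthetic vowel yields /ð/ → /ðə/, /w/ → /wə/, /b/ → /bə/, /m/ → /mə/.

ðəwəloɹbəxɪhmə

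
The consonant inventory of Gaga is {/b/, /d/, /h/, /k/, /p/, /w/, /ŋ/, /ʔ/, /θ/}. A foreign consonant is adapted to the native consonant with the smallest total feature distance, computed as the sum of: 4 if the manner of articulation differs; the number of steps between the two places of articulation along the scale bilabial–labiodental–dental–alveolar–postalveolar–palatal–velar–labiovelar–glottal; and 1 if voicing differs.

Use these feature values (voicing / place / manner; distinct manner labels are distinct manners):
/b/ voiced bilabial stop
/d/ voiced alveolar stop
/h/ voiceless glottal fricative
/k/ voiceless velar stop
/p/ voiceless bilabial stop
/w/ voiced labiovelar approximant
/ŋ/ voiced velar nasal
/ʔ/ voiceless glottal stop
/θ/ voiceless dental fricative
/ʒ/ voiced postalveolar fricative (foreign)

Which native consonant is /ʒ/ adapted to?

/θ/ is closest: same manner (fricative), place distance 2 (postalveolar→dental), voicing differs (+1); total 3. Next closest is /d/ at distance 5.

θ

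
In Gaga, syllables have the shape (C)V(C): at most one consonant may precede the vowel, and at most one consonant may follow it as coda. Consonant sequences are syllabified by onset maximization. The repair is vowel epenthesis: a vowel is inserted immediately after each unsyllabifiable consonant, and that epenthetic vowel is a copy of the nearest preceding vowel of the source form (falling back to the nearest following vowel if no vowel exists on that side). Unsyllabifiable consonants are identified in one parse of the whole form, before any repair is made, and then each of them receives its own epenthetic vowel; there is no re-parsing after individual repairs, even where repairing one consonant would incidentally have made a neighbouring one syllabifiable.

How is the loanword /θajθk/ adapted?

Syllabifying with onset maximization leaves /θ/, /k/ stranded (at most one coda consonant is licensed; onsets are limited to one consonant).
Inserting the epenthetic vowel yields /θ/ → /θa/, /k/ → /ka/.

θajθaka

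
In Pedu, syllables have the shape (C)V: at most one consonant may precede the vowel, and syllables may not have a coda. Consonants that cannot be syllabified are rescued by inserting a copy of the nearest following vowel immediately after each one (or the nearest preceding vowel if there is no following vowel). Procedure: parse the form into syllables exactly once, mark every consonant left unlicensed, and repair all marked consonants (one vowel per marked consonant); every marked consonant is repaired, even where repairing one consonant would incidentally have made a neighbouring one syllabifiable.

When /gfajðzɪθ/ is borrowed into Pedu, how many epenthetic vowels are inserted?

4

The unsyllabifiable consonants are /g/, /j/, /ð/, /θ/; each receives one epenthetic vowel.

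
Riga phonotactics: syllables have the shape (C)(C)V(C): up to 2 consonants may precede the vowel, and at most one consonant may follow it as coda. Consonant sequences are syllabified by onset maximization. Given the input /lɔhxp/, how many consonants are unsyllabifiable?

2

The consonants /x/, /p/ cannot be parsed into a legal (C)(C)V(C) syllable (at most one coda consonant is licensed; onsets may contain at most 2 consonants).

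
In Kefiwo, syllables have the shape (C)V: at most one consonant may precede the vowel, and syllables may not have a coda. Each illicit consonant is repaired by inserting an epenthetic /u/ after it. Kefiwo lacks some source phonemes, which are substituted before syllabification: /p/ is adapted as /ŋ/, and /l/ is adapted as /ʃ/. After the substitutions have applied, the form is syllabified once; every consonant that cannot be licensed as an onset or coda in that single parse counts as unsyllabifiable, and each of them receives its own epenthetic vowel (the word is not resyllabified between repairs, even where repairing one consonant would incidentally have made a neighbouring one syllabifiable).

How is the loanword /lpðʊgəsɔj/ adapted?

Substitution: /l/ → /ʃ/, /p/ → /ŋ/, giving /ʃŋðʊgəsɔj/.
The consonants /ʃ/, /ŋ/, /j/ cannot be parsed into a legal (C)V syllable (no codas are permitted; onsets are limited to one consonant).
Each unlicensed consonant becomes the onset of a new syllable: /ʃ/ → /ʃu/, /ŋ/ → /ŋu/, /j/ → /ju/.

ʃuŋuðʊgəsɔju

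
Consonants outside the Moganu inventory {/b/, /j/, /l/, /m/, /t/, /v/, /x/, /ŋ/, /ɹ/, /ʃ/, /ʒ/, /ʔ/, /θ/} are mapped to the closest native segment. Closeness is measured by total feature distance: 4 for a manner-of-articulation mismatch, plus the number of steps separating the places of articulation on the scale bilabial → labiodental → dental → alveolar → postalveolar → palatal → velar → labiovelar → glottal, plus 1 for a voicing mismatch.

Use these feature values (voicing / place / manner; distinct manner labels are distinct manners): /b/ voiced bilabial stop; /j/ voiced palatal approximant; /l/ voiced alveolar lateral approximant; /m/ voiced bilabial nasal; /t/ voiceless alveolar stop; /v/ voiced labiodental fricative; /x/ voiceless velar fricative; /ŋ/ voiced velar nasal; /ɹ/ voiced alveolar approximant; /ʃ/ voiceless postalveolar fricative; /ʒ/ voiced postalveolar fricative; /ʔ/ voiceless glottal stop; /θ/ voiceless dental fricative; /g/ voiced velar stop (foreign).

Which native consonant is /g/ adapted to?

ʔ

/ʔ/ is closest: same manner (stop), place distance 2 (velar→glottal), voicing differs (+1); total 3. Next closest is /t/ at distance 4.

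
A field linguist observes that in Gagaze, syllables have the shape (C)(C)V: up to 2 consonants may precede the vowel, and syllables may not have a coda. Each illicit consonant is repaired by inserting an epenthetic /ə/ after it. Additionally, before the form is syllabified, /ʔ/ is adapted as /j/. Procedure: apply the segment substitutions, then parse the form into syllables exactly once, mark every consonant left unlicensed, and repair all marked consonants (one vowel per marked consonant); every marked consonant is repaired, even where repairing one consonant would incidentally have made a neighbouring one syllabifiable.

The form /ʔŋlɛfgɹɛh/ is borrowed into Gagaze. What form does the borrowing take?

Substitution: /ʔ/ → /j/, giving /jŋlɛfgɹɛh/.
Syllabifying with onset maximization leaves /j/, /f/, /h/ stranded (no codas are permitted; onsets may contain at most 2 consonants).
Epenthesis after each stranded consonant: /j/ → /jə/, /f/ → /fə/, /h/ → /hə/.

jəŋlɛfəgɹɛhə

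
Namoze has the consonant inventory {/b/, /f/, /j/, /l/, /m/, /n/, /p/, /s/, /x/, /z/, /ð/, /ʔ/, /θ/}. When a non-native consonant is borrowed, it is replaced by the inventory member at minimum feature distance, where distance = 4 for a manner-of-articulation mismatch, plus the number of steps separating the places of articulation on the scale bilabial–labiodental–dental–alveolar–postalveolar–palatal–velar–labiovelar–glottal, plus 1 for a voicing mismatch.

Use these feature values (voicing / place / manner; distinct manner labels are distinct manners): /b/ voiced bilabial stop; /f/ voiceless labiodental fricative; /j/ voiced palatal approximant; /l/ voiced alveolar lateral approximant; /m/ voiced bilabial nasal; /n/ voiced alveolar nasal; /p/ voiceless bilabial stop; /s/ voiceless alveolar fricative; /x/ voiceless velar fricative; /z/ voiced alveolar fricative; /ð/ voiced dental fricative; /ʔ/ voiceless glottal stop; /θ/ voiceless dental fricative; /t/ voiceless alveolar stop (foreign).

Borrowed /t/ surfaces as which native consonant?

p

/p/ is closest: same manner (stop), place distance 3 (alveolar→bilabial), same voicing; total 3. Next closest is /b/ at distance 4.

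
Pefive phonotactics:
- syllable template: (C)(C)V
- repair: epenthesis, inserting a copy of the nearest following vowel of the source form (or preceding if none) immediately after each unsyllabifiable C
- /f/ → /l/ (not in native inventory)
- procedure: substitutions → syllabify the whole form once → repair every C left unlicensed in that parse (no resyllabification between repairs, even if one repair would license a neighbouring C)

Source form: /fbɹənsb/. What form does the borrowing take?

Substitution: /f/ → /l/, giving /lbɹənsb/.
The consonants /l/, /n/, /s/, /b/ cannot be parsed into a legal (C)(C)V syllable (no codas are permitted; onsets may contain at most 2 consonants).
Inserting the epenthetic vowel yields /l/ → /lə/, /n/ → /nə/, /s/ → /sə/, /b/ → /bə/.

ləbɹənəsəbə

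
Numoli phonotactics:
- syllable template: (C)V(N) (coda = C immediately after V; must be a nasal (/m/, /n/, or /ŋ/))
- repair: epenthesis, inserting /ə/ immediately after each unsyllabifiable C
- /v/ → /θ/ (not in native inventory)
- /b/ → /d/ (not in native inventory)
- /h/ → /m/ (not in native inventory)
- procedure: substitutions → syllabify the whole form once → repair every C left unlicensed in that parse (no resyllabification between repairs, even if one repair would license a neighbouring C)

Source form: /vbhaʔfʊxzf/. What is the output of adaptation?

Substitution: /v/ → /θ/, /b/ → /d/, /h/ → /m/, giving /θdmaʔfʊxzf/.
Under (C)V(N), the unsyllabifiable consonants are /θ/, /d/, /ʔ/, /x/, /z/, /f/ (only a nasal (/m/, /n/, or /ŋ/) is licensed in coda position; onsets are limited to one consonant).
Epenthesis after each stranded consonant: /θ/ → /θə/, /d/ → /də/, /ʔ/ → /ʔə/, /x/ → /xə/, /z/ → /zə/, /f/ → /fə/.

θədəmaʔəfʊxəzəfə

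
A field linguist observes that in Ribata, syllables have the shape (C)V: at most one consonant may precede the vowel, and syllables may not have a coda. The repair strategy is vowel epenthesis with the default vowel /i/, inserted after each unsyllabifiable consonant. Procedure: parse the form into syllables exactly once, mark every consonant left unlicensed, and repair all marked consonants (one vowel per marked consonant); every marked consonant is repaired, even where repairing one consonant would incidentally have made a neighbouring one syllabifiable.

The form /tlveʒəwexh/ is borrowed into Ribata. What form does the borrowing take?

Syllabifying with onset maximization leaves /t/, /l/, /x/, /h/ stranded (no codas are permitted; onsets are limited to one consonant).
Each unlicensed consonant becomes the onset of a new syllable: /t/ → /ti/, /l/ → /li/, /x/ → /xi/, /h/ → /hi/.

tiliveʒəwexihi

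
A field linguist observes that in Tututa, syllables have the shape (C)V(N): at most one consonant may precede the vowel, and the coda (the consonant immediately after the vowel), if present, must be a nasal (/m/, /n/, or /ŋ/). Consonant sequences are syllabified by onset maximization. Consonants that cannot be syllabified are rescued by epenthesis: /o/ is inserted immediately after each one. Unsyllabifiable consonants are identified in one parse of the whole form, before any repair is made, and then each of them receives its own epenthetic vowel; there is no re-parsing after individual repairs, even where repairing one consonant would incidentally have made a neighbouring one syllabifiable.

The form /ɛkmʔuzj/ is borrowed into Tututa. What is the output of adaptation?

ɛkomoʔuzojo

The consonants /k/, /m/, /z/, /j/ cannot be parsed into a legal (C)V(N) syllable (only a nasal (/m/, /n/, or /ŋ/) is licensed in coda position; onsets are limited to one consonant).
Inserting the epenthetic vowel yields /k/ → /ko/, /m/ → /mo/, /z/ → /zo/, /j/ → /jo/.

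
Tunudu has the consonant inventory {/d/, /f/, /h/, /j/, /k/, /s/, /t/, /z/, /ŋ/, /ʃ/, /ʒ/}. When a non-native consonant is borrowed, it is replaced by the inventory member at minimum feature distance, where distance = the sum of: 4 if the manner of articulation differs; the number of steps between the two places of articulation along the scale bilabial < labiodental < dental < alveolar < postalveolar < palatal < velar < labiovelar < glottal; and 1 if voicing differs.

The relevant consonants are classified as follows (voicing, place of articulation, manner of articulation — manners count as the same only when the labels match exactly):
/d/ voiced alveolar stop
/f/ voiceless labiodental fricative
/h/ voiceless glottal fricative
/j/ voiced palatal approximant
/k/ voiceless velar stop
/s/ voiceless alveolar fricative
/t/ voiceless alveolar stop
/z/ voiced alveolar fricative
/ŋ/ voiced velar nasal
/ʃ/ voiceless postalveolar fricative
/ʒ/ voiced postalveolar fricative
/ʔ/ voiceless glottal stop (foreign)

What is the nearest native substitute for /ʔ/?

k

/k/ is closest: same manner (stop), place distance 2 (glottal→velar), same voicing; total 2. Next closest is /h/ at distance 4.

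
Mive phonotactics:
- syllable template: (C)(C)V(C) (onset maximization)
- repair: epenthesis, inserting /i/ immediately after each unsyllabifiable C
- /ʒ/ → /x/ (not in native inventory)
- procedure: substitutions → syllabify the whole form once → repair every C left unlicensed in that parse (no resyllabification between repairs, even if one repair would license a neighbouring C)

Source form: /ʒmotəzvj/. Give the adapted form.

xmotəzviji

Substitution: /ʒ/ → /x/, giving /xmotəzvj/.
Syllabifying with onset maximization leaves /v/, /j/ stranded (at most one coda consonant is licensed; onsets may contain at most 2 consonants).
Inserting the epenthetic vowel yields /v/ → /vi/, /j/ → /ji/.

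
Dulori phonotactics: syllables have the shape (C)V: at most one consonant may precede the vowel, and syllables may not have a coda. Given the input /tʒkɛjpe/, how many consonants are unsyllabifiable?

Under (C)V, the unsyllabifiable consonants are /t/, /ʒ/, /j/ (no codas are permitted; onsets are limited to one consonant).

3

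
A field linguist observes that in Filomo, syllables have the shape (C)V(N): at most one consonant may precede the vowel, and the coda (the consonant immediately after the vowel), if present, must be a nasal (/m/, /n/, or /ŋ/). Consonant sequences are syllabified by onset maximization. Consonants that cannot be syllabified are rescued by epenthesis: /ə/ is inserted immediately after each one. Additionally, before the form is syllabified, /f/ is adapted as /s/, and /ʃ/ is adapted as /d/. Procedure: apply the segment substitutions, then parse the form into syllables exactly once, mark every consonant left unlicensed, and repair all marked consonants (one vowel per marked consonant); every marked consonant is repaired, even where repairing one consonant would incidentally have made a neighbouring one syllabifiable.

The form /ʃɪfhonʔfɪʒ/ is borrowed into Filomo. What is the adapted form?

Substitution: /ʃ/ → /d/, /f/ → /s/, giving /dɪshonʔsɪʒ/.
Syllabifying with onset maximization leaves /s/, /ʔ/, /ʒ/ stranded (only a nasal (/m/, /n/, or /ŋ/) is licensed in coda position; onsets are limited to one consonant).
Epenthesis after each stranded consonant: /s/ → /sə/, /ʔ/ → /ʔə/, /ʒ/ → /ʒə/.

dɪsəhonʔəsɪʒə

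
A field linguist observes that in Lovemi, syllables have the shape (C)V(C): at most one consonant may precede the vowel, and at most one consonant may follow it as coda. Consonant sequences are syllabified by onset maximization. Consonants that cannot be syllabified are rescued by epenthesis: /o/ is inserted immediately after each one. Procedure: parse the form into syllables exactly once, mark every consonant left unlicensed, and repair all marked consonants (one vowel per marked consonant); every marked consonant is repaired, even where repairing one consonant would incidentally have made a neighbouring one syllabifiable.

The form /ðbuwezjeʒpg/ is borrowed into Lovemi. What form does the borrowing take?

Under (C)V(C), the unsyllabifiable consonants are /ð/, /p/, /g/ (at most one coda consonant is licensed; onsets are limited to one consonant).
Epenthesis after each stranded consonant: /ð/ → /ðo/, /p/ → /po/, /g/ → /go/.

ðobuwezjeʒpogo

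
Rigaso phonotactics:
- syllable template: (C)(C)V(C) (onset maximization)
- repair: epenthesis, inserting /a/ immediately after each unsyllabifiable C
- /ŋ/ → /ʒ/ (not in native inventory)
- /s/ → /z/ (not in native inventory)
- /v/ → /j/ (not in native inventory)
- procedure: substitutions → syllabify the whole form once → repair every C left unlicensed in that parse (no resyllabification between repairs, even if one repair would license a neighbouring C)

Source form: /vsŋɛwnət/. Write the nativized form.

jazʒɛwnət

Substitution: /v/ → /j/, /s/ → /z/, /ŋ/ → /ʒ/, giving /jzʒɛwnət/.
Syllabifying with onset maximization leaves /j/ stranded (at most one coda consonant is licensed; onsets may contain at most 2 consonants).
Epenthesis after each stranded consonant: /j/ → /ja/.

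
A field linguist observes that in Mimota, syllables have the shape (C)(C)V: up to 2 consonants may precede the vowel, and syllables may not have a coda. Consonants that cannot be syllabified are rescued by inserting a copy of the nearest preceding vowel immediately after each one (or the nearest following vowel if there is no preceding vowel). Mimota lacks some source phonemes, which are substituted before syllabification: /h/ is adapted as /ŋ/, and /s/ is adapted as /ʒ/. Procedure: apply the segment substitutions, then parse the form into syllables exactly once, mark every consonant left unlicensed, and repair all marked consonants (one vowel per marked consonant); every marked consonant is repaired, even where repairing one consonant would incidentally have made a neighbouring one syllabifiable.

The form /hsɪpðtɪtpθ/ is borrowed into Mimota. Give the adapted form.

Substitution: /h/ → /ŋ/, /s/ → /ʒ/, giving /ŋʒɪpðtɪtpθ/.
The consonants /p/, /t/, /p/, /θ/ cannot be parsed into a legal (C)(C)V syllable (no codas are permitted; onsets may contain at most 2 consonants).
Each unlicensed consonant becomes the onset of a new syllable: /p/ → /pɪ/, /t/ → /tɪ/, /p/ → /pɪ/, /θ/ → /θɪ/.

ŋʒɪpɪðtɪtɪpɪθɪ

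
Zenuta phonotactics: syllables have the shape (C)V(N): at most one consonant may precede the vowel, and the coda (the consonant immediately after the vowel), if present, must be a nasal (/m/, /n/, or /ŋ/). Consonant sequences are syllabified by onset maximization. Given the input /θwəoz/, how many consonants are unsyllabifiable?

2

Syllabifying with onset maximization leaves /θ/, /z/ stranded (only a nasal (/m/, /n/, or /ŋ/) is licensed in coda position; onsets are limited to one consonant).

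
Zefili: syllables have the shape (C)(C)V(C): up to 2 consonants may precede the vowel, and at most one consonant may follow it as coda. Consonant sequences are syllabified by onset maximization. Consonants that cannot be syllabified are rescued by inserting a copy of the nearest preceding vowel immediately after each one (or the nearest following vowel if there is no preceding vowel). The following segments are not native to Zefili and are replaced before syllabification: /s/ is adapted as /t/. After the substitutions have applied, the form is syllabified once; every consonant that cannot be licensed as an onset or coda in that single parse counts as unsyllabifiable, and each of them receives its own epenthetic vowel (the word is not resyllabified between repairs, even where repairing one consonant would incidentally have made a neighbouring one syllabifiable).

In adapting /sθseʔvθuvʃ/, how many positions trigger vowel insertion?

After substitution the input is /tθteʔvθuvʃ/.
The unsyllabifiable consonants are /t/, /ʃ/; each receives one epenthetic vowel.

2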